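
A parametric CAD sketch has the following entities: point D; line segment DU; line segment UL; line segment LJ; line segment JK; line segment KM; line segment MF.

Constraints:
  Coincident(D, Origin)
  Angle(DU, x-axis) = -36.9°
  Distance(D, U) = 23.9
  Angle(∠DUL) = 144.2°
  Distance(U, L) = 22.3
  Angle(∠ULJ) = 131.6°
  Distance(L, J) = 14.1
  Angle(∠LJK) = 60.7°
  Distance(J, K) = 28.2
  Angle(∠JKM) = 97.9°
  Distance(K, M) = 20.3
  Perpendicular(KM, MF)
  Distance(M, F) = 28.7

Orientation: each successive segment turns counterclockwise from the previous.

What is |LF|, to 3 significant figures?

12.5

∠JKM = 97.9° gives KM at -111° from the x-axis; with |KM| = 20.3, M = (16.2, -16.8). KM ⟂ MF, so MF runs at -21.3°; with |MF| = 28.7, F = (42.9, -27.2). Then |LF| = |F − L| = 12.5.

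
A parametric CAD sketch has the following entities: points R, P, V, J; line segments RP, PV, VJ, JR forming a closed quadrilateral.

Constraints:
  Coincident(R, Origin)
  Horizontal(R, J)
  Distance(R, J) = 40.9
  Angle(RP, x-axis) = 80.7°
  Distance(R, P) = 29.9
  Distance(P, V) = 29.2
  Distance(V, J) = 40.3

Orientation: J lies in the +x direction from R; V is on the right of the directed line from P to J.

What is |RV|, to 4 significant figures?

0.8622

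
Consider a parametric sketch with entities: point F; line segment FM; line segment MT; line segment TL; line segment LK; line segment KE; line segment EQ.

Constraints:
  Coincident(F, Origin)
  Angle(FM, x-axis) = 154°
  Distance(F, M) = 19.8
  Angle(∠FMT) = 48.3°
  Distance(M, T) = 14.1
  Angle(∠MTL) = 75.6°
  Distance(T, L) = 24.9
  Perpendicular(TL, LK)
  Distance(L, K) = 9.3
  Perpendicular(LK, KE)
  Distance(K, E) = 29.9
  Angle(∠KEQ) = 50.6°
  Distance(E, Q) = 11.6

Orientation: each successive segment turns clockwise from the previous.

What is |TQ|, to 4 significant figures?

2.387

F is at the origin; FM runs at 154.0° with length 19.8, so M = (-17.80, 8.680). ∠FMT = 48.3° gives MT at 22.30° from the x-axis; with |MT| = 14.1, T = (-4.751, 14.03). ∠MTL = 75.6° gives TL at -82.10° from the x-axis; with |TL| = 24.9, L = (-1.328, -10.63). TL is perpendicular to LK, so LK runs at -172.1°; with |LK| = 9.3, K = (-10.54, -11.91). LK ⟂ KE, so KE runs at 97.90°; with |KE| = 29.9, E = (-14.65, 17.70). ∠KEQ = 50.6° gives EQ at -31.50° from the x-axis; with |EQ| = 11.6, Q = (-4.759, 11.64). Then |TQ| = |Q − T| = 2.387.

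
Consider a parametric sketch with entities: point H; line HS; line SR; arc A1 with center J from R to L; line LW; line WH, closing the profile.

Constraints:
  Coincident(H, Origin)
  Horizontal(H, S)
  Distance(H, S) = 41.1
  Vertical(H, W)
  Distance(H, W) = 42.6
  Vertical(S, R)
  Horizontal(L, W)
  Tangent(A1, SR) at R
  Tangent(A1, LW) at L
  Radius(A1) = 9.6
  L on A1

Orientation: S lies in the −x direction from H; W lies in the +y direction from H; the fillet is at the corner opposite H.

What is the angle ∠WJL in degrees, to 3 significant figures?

73.1°

H is at the origin; H and S share the same y with |HS| = 41.1 and S on the −x side, so S = (-41.1, 0.00). H and W share the same x with |HW| = 42.6 and W on the +y side, so W = (0.00, 42.6). The virtual corner opposite H is at (-41.1, 42.6). A1 meets SR tangentially, so JR is at right angles to SR and the tangent condition forces JL to be normal to LW, with radius 9.6, so the center J sits 9.6 in from both sides at J = (-31.5, 33.0). That places the tangent points at R = (-41.1, 33.0) on SR and L = (-31.5, 42.6) on LW. Then cos ∠WJL = JW·JL / (|JW||JL|), giving 73.1°.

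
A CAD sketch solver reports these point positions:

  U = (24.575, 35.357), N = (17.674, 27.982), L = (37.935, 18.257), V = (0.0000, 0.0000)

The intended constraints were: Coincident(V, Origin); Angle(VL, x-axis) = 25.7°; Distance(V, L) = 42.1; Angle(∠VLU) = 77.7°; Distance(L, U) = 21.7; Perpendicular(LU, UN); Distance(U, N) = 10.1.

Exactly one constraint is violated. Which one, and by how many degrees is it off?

Perpendicular(LU, UN) — off by 8.90°.

V = (0.00, 0.00) ✓; VL at 25.70° ✓; |VL| = 42.10 ✓; ∠VLU = 77.70° ✓; |LU| = 21.70 ✓; ∠(LU, UN) = 98.90° ✗; |UN| = 10.10 ✓.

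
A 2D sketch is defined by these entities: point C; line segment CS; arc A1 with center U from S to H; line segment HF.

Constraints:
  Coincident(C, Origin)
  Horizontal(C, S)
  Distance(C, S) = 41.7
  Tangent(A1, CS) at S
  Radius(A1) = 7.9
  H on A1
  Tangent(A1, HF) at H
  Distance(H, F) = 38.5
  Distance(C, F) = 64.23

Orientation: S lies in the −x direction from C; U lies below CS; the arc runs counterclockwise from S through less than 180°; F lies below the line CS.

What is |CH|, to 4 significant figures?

50.34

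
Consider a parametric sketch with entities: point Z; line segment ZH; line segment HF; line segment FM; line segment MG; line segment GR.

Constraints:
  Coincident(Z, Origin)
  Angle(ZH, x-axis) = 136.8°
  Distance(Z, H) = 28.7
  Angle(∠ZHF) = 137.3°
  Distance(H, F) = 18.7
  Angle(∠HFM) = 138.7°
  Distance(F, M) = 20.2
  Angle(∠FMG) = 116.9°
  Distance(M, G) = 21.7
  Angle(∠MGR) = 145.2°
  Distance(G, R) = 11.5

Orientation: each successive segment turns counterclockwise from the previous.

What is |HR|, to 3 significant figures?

46.3

∠FMG = 116.9° gives MG at -76.1° from the x-axis; with |MG| = 21.7, G = (-49.7, -14.5). ∠MGR = 145.2° gives GR at -41.3° from the x-axis; with |GR| = 11.5, R = (-41.1, -22.0). Then |HR| = |R − H| = 46.3.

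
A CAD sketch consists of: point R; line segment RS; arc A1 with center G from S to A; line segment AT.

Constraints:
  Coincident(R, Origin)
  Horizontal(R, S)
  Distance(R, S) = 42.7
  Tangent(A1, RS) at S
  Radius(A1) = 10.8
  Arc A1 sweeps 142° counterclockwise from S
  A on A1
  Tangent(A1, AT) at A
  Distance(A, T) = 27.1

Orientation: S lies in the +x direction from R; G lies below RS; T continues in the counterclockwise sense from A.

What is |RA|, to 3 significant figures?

40.9

The tangent condition forces GS to be normal to RS, so G = S + (0, -10.8) = (42.7, -10.8). On A1, S sits at bearing 90° from G; a 142° counterclockwise sweep puts A at bearing 232°, so A = G + 10.8·(cos 232°, sin 232°) = (36.1, -19.3). Then |RA| = |A − R| = 40.9.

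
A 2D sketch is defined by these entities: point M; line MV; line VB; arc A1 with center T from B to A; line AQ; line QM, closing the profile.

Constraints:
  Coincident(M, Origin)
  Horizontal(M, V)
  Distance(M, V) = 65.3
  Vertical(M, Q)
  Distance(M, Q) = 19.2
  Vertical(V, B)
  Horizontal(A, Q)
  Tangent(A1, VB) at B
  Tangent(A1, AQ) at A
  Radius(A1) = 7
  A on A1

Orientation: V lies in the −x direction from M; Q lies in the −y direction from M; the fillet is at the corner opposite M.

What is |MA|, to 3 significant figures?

61.4

The virtual corner opposite M is at (-65.3, -19.2). Since A1 is tangent to VB there, TB ⟂ VB and since A1 is tangent to AQ there, TA ⟂ AQ, with radius 7.0, so the center T sits 7.0 in from both sides at T = (-58.3, -12.2). That places the tangent points at B = (-65.3, -12.2) on VB and A = (-58.3, -19.2) on AQ. Then |MA| = |A − M| = 61.4.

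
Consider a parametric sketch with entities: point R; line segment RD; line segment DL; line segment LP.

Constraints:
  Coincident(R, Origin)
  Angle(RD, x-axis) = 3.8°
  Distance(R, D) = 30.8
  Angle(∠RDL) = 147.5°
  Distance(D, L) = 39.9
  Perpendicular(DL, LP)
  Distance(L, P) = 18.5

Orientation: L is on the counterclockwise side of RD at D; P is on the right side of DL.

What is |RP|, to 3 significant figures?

74.6

R is at the origin; RD runs at 3.8° with length 30.8, so D = 30.8·(cos 3.8°, sin 3.8°) = (30.7, 2.04). ∠RDL = 147.5°, so DL runs at 3.8° + (180° − 147.5°) = 36.3° from the x-axis; with |DL| = 39.9, L = D + 39.9·(cos 36.3°, sin 36.3°) = (62.9, 25.7). DL ⟂ LP; with |LP| = 18.5 on the right of DL, P = L + 18.5·(0.592, -0.806) = (73.8, 10.8). Then |RP| = |P − R| = 74.6.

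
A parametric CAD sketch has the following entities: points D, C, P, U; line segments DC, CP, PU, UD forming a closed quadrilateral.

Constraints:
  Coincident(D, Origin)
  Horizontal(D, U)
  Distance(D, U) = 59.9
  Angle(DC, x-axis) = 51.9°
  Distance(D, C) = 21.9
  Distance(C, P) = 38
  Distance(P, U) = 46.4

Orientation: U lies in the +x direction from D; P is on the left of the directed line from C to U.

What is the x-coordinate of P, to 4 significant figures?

41.72

D is at the origin; D and U share the same y with |DU| = 59.9 and U in +x, so U = (59.9, 0). DC runs at 51.9° with |DC| = 21.9, so C = (13.51, 17.23). P is determined by |CP| = 38.0 and |PU| = 46.4 together: it lies at the intersection of circle(C, 38.0) and circle(U, 46.4). With |CU| = 49.48, the foot of the radical line on CU is 17.58 from C and the perpendicular offset is √(38.0² − 17.58²) = 33.69. Taking the left-of-CU solution: P = (41.72, 42.69).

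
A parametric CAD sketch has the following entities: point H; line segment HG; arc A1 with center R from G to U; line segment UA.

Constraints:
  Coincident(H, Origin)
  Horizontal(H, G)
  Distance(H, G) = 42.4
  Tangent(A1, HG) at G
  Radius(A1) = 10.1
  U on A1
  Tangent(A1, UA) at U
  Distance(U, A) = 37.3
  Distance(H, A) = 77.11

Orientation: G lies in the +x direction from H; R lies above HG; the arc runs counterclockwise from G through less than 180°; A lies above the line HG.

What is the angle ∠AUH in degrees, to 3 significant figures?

118°

H is at the origin; H and G share the same y with |HG| = 42.4 and G on the +x side, so G = (42.4, 0.00). The tangent condition forces RG to be normal to HG, so R = G + (0, 10.1) = (42.4, 10.1). Since RU ⟂ UA (tangency), |RA| = √(10.1² + 37.3²) = 38.6 regardless of where U sits on A1. So A lies on both circle(H, 77.11) and circle(R, 38.6); the above-HG intersection is A = (65.0, 41.4). U is the foot of the tangent from A: U = (51.8, 6.53).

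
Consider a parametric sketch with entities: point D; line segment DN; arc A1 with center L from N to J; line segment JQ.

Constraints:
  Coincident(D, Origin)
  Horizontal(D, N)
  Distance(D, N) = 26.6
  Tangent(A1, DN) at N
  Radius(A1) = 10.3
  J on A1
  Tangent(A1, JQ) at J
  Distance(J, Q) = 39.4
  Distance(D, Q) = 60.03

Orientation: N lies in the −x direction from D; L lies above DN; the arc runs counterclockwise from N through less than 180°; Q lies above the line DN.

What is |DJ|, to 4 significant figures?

22.26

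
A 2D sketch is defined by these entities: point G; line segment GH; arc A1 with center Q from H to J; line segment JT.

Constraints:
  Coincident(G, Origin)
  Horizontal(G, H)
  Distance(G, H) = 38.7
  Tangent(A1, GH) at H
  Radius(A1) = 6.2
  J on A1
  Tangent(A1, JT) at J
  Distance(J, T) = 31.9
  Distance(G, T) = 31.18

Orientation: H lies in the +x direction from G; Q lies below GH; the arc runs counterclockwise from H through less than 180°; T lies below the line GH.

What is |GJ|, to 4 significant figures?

33.87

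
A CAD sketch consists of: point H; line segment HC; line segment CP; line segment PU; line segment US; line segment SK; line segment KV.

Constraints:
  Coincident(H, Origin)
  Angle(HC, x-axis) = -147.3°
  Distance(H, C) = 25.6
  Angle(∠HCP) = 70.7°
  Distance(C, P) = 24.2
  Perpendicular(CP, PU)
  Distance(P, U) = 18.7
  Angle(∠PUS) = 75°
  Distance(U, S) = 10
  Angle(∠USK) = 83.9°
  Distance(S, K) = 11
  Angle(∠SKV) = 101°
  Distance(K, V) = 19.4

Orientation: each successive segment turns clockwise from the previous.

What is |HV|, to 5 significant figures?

32.732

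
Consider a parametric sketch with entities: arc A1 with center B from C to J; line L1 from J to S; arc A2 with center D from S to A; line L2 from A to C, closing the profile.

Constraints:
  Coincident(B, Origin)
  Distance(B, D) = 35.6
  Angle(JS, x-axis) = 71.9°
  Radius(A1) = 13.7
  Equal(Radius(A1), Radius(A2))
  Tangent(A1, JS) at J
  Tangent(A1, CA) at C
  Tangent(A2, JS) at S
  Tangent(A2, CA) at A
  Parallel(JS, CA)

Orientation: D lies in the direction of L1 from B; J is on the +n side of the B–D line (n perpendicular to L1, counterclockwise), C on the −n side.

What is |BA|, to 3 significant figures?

38.1

Tangency of A1 to both parallel lines with radius 13.7 puts J and C at B ± 13.7·n: J = (-13.0, 4.26), C = (13.0, -4.26). Equal radii place S and A the same way about D: S = D + 13.7·n = (-1.96, 38.1), A = D − 13.7·n = (24.1, 29.6). Then |BA| = |A − B| = 38.1.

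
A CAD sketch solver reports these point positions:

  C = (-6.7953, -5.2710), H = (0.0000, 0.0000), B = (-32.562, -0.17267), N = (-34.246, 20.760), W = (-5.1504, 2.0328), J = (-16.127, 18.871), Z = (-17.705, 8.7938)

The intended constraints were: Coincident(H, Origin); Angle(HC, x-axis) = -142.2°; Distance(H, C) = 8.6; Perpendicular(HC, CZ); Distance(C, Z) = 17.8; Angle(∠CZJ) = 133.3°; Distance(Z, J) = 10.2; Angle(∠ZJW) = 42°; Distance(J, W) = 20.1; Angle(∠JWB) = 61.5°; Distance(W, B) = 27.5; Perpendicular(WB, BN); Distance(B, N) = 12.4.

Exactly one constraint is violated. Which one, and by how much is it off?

Distance(B, N) = 12.4 — off by 8.60.

H = (0.00, 0.00) ✓; HC at -142.2° ✓; |HC| = 8.600 ✓; ∠(HC, CZ) = 90.00° ✓; |CZ| = 17.80 ✓; ∠CZJ = 133.3° ✓; |ZJ| = 10.20 ✓; ∠ZJW = 42.00° ✓; |JW| = 20.10 ✓; ∠JWB = 61.50° ✓; |WB| = 27.50 ✓; ∠(WB, BN) = 90.00° ✓; |BN| = 21.00 ✗.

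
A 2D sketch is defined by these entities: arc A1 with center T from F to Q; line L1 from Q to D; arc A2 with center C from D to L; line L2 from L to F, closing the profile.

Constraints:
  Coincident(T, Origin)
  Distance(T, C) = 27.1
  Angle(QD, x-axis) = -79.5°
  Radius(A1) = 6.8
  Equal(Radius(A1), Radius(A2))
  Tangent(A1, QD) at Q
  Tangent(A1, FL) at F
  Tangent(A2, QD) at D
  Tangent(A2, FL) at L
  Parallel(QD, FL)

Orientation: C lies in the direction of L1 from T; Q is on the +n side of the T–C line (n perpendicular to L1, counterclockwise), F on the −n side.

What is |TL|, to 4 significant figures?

27.94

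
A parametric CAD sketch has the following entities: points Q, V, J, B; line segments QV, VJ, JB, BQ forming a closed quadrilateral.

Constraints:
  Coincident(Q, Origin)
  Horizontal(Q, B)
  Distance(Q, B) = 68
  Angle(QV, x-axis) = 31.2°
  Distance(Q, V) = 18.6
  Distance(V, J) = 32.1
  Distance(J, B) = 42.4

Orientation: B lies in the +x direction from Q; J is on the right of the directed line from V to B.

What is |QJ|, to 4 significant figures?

35.71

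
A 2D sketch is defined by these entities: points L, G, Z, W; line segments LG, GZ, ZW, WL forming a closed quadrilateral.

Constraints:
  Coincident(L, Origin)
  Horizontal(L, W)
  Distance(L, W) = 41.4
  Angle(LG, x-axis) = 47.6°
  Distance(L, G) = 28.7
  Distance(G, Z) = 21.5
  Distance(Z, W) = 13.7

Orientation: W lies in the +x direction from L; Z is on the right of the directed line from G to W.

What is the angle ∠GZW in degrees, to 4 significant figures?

119.0°

L is at the origin; L and W share the same y with |LW| = 41.4 and W in +x, so W = (41.4, 0). LG runs at 47.6° with |LG| = 28.7, so G = (19.35, 21.19). Z is determined by |GZ| = 21.5 and |ZW| = 13.7 together: it lies at the intersection of circle(G, 21.5) and circle(W, 13.7). With |GW| = 30.58, the foot of the radical line on GW is 19.78 from G and the perpendicular offset is √(21.5² − 19.78²) = 8.426. Taking the right-of-GW solution: Z = (27.77, 1.411).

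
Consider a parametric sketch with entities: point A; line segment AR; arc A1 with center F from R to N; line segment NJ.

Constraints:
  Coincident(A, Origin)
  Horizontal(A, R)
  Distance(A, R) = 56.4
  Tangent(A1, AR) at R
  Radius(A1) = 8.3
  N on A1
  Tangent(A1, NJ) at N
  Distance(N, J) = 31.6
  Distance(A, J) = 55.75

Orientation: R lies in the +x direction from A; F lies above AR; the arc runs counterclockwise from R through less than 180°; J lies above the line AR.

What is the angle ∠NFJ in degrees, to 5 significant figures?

75.283°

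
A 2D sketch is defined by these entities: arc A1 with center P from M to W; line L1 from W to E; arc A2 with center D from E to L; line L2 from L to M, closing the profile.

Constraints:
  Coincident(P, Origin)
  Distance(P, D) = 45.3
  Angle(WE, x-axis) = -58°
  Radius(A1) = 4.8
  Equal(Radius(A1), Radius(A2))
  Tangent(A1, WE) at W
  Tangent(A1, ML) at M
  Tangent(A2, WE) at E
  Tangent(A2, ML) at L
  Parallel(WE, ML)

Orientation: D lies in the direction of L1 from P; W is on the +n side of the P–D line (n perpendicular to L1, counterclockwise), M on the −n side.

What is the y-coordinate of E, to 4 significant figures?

-35.87

The slot axis is L1's direction at -58.0°, so u = (cos -58.0°, sin -58.0°) = (0.5299, -0.8480) and n = (−sin -58.0°, cos -58.0°) = (0.8480, 0.5299). P is at the origin and D lies 45.3 along u from P, so D = 45.3·u = (24.01, -38.42). Tangency of A1 to both parallel lines with radius 4.8 puts W and M at P ± 4.8·n: W = (4.071, 2.544), M = (-4.071, -2.544). Equal radii place E and L the same way about D: E = D + 4.8·n = (28.08, -35.87), L = D − 4.8·n = (19.93, -40.96). So E.y = -35.87.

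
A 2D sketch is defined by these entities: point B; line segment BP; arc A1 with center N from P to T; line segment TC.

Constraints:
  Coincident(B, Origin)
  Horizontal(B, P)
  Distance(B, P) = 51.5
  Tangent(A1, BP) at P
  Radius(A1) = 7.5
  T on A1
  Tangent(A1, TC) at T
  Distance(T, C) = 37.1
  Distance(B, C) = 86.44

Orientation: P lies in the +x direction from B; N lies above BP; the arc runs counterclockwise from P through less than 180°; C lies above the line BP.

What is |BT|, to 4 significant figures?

57.48

Checks: B = (0.00, 0.00) ✓; ∠(NP, PB) = 90.00° ✓; |NT| = 7.500 ✓; ∠(NT, TC) = 90.00° ✓; |TC| = 37.10 ✓; |BC| = 86.44 ✓.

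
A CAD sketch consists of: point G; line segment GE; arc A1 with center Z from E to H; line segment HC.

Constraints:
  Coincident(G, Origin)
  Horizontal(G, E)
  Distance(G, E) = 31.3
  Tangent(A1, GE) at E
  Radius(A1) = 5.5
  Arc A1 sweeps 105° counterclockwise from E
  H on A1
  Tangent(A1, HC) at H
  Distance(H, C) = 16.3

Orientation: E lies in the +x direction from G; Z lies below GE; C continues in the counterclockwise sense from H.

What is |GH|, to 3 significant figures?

26.9

G is at the origin; G and E share the same y with |GE| = 31.3 and E on the +x side, so E = (31.3, 0.00). Since A1 is tangent to GE there, ZE ⟂ GE, so Z = E + (0, -5.5) = (31.3, -5.50). On A1, E sits at bearing 90° from Z; a 105° counterclockwise sweep puts H at bearing 195°, so H = Z + 5.5·(cos 195°, sin 195°) = (26.0, -6.92). Then |GH| = |H − G| = 26.9.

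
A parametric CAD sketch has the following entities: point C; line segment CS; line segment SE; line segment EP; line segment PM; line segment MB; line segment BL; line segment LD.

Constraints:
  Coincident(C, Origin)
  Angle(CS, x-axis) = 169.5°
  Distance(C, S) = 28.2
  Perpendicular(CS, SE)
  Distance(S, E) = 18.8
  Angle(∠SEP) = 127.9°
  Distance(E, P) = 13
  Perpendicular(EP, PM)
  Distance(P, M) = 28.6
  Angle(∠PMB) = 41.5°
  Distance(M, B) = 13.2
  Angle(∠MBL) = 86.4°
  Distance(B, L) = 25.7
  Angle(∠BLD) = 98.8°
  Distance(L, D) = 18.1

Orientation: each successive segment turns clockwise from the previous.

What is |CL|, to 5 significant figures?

32.337

C is at the origin; CS runs at 169.5° with length 28.2, so S = (-27.728, 5.1390). CS is perpendicular to SE, so SE runs at 79.500°; with |SE| = 18.8, E = (-24.302, 23.624). ∠SEP = 127.9° gives EP at 27.400° from the x-axis; with |EP| = 13.0, P = (-12.760, 29.607). The perpendicularity gives PM at right angles to EP, so PM runs at -62.600°; with |PM| = 28.6, M = (0.40155, 4.2153). ∠PMB = 41.5° gives MB at 158.90° from the x-axis; with |MB| = 13.2, B = (-11.913, 8.9673). ∠MBL = 86.4° gives BL at 65.300° from the x-axis; with |BL| = 25.7, L = (-1.1742, 32.316). Then |CL| = |L − C| = 32.337.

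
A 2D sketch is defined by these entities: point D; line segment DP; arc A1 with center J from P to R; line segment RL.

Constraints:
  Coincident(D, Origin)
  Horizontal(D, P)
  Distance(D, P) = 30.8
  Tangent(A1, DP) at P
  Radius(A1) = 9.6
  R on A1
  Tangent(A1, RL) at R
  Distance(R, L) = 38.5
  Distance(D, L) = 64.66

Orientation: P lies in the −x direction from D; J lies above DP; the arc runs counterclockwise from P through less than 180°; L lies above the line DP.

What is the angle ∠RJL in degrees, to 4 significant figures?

76.00°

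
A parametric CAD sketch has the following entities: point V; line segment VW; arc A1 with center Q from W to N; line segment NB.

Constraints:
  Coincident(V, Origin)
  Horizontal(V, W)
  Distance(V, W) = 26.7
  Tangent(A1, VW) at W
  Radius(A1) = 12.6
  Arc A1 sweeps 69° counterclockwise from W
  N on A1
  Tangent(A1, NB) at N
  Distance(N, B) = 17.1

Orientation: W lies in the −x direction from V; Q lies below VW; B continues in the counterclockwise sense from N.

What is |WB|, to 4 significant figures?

29.97

V is at the origin; VW is horizontal with |VW| = 26.7 and W on the −x side, so W = (-26.70, 0.000). The tangent condition forces QW to be normal to VW, so Q = W + (0, -12.6) = (-26.70, -12.60). On A1, W sits at bearing 90° from Q; a 69° counterclockwise sweep puts N at bearing 159°, so N = Q + 12.6·(cos 159°, sin 159°) = (-38.46, -8.085). A1 meets NB tangentially, so QN is at right angles to NB, so NB runs along (−sin 159°, cos 159°); with |NB| = 17.1, B = (-44.59, -24.05). Then |WB| = |B − W| = 29.97.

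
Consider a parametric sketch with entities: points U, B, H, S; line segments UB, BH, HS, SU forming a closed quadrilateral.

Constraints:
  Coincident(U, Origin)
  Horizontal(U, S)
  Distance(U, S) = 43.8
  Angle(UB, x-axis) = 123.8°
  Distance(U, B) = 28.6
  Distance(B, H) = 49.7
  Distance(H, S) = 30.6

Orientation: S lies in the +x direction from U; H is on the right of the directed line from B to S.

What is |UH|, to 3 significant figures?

21.6

Checks: U.y = 0.00, S.y = 0.00 ✓; |BH| = 49.70 ✓; |HS| = 30.60 ✓.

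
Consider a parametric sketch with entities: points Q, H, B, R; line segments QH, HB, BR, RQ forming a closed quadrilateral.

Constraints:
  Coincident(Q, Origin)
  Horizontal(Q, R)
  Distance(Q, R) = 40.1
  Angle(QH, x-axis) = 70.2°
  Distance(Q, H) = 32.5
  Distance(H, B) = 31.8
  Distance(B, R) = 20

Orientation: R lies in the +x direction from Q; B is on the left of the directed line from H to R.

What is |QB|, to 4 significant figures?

45.60

Checks: |HB| = 31.80 ✓; |BR| = 20.00 ✓.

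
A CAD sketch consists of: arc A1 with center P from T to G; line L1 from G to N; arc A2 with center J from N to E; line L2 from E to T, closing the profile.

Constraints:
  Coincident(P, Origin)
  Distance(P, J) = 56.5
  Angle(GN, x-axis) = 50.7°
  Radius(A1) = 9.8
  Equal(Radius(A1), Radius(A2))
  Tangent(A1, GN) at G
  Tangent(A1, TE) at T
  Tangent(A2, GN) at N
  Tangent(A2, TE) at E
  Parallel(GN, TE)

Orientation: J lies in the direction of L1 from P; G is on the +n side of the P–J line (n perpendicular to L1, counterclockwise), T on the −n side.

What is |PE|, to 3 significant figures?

57.3

Tangency of A1 to both parallel lines with radius 9.8 puts G and T at P ± 9.8·n: G = (-7.58, 6.21), T = (7.58, -6.21). Equal radii place N and E the same way about J: N = J + 9.8·n = (28.2, 49.9), E = J − 9.8·n = (43.4, 37.5). Then |PE| = |E − P| = 57.3.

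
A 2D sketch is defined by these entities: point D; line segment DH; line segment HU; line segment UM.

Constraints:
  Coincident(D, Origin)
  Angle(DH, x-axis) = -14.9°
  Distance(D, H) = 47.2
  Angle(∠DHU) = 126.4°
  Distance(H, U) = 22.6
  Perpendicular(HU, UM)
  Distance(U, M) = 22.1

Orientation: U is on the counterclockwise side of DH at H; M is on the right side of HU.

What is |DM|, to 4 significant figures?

78.56

D is at the origin; DH runs at -14.9° with length 47.2, so H = 47.2·(cos -14.9°, sin -14.9°) = (45.61, -12.14). ∠DHU = 126.4°, so HU runs at -14.9° + (180° − 126.4°) = 38.70° from the x-axis; with |HU| = 22.6, U = H + 22.6·(cos 38.70°, sin 38.70°) = (63.25, 1.994). The perpendicularity gives UM at right angles to HU; with |UM| = 22.1 on the right of HU, M = U + 22.1·(0.6252, -0.7804) = (77.07, -15.25). Then |DM| = |M − D| = 78.56.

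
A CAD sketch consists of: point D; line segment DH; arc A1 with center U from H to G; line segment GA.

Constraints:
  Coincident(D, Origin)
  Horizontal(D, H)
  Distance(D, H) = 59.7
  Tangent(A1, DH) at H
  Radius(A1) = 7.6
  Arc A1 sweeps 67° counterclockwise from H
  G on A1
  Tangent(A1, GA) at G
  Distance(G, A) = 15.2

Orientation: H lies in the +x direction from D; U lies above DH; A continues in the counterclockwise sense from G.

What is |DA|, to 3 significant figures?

75.0

D is at the origin; DH is horizontal with |DH| = 59.7 and H on the +x side, so H = (59.7, 0.00). Since A1 is tangent to DH there, UH ⟂ DH, so U = H + (0, 7.6) = (59.7, 7.60). On A1, H sits at bearing -90° from U; a 67° counterclockwise sweep puts G at bearing -23°, so G = U + 7.6·(cos -23°, sin -23°) = (66.7, 4.63). Tangency of A1 to GA means the radius UG is perpendicular to GA, so GA runs along (−sin -23°, cos -23°); with |GA| = 15.2, A = (72.6, 18.6). Then |DA| = |A − D| = 75.0.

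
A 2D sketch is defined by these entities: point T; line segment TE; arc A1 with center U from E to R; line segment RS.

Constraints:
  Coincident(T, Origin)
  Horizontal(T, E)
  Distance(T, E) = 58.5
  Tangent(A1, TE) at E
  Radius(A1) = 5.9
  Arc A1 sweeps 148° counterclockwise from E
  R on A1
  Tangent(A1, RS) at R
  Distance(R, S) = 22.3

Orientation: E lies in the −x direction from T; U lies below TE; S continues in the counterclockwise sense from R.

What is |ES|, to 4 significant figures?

27.67

T is at the origin; TE is horizontal with |TE| = 58.5 and E on the −x side, so E = (-58.50, 0.000). A1 meets TE tangentially, so UE is at right angles to TE, so U = E + (0, -5.9) = (-58.50, -5.900). On A1, E sits at bearing 90° from U; a 148° counterclockwise sweep puts R at bearing 238°, so R = U + 5.9·(cos 238°, sin 238°) = (-61.63, -10.90). Tangency of A1 to RS means the radius UR is perpendicular to RS, so RS runs along (−sin 238°, cos 238°); with |RS| = 22.3, S = (-42.72, -22.72). Then |ES| = |S − E| = 27.67.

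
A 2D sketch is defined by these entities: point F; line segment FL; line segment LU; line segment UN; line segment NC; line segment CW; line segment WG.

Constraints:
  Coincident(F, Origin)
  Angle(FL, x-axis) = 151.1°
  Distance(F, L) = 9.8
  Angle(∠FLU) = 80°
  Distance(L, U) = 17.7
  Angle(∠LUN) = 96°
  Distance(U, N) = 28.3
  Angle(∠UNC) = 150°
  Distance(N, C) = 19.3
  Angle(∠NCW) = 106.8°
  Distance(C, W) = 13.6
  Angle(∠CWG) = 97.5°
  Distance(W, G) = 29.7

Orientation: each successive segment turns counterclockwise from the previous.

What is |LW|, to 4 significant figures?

44.08

∠UNC = 150.0° gives NC at 5.100° from the x-axis; with |NC| = 19.3, C = (30.58, -22.21). ∠NCW = 106.8° gives CW at 78.30° from the x-axis; with |CW| = 13.6, W = (33.34, -8.892). Then |LW| = |W − L| = 44.08.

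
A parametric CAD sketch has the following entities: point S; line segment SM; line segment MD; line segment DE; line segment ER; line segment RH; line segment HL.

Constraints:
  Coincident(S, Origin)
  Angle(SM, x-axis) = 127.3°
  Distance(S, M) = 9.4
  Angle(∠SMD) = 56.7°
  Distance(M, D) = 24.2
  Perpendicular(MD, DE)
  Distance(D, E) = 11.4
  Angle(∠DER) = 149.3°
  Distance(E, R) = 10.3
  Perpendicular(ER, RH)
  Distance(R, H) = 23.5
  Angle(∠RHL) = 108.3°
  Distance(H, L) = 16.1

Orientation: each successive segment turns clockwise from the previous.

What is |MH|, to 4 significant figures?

8.355

S is at the origin; SM runs at 127.3° with length 9.4, so M = (-5.696, 7.477). ∠SMD = 56.7° gives MD at 4.000° from the x-axis; with |MD| = 24.2, D = (18.44, 9.166). MD ⟂ DE, so DE runs at -86.00°; with |DE| = 11.4, E = (19.24, -2.207). ∠DER = 149.3° gives ER at -116.7° from the x-axis; with |ER| = 10.3, R = (14.61, -11.41). The perpendicularity gives RH at right angles to ER, so RH runs at 153.3°; with |RH| = 23.5, H = (-6.382, -0.8494). Then |MH| = |H − M| = 8.355.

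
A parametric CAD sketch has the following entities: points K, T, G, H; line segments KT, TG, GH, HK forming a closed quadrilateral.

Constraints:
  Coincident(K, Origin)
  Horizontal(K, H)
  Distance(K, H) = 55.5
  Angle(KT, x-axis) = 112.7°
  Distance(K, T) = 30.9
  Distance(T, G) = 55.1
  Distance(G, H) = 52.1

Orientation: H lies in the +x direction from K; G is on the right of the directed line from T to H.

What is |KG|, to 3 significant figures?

24.2

Checks: |TG| = 55.10 ✓; |GH| = 52.10 ✓.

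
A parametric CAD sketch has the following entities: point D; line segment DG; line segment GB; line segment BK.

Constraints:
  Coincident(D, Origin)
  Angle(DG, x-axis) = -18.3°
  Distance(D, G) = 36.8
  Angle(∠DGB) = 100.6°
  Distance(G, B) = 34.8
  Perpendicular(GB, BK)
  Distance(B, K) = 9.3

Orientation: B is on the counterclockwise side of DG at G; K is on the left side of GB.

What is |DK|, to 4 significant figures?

49.50

∠DGB = 100.6°, so GB runs at -18.3° + (180° − 100.6°) = 61.10° from the x-axis; with |GB| = 34.8, B = G + 34.8·(cos 61.10°, sin 61.10°) = (51.76, 18.91). GB is perpendicular to BK; with |BK| = 9.3 on the left of GB, K = B + 9.3·(-0.8755, 0.4833) = (43.62, 23.41). Then |DK| = |K − D| = 49.50.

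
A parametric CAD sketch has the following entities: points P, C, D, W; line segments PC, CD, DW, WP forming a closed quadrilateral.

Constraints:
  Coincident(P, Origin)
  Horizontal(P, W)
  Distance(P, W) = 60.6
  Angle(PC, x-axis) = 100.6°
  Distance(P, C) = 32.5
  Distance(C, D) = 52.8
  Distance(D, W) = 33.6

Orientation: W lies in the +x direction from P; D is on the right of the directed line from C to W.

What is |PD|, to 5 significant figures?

29.302

Checks: |PW| = 60.60 ✓; |PC| = 32.50 ✓; |CD| = 52.80 ✓; |DW| = 33.60 ✓.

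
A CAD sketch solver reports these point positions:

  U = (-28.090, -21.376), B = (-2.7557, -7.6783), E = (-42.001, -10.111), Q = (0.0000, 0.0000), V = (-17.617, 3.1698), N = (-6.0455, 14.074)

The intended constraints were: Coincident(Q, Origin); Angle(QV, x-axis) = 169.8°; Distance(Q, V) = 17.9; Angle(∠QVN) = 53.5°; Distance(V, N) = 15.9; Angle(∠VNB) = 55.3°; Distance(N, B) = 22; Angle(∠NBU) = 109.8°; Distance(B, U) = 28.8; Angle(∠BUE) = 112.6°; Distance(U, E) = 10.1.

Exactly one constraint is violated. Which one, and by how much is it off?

Distance(U, E) = 10.1 — off by 7.80.

Q = (0.00, 0.00) ✓; QV at 169.8° ✓; |QV| = 17.90 ✓; ∠QVN = 53.50° ✓; |VN| = 15.90 ✓; ∠VNB = 55.30° ✓; |NB| = 22.00 ✓; ∠NBU = 109.8° ✓; |BU| = 28.80 ✓; ∠BUE = 112.6° ✓; |UE| = 17.90 ✗.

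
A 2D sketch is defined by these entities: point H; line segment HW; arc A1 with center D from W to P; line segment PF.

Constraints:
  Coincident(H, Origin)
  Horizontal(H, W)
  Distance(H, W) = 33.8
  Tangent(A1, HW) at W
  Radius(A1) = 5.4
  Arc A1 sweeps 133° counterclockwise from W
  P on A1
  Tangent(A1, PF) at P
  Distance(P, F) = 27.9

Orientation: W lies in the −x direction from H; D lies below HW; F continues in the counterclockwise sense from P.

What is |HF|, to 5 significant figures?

34.929

On A1, W sits at bearing 90° from D; a 133° counterclockwise sweep puts P at bearing 223°, so P = D + 5.4·(cos 223°, sin 223°) = (-37.749, -9.0828). A1 meets PF tangentially, so DP is at right angles to PF, so PF runs along (−sin 223°, cos 223°); with |PF| = 27.9, F = (-18.722, -29.488). Then |HF| = |F − H| = 34.929.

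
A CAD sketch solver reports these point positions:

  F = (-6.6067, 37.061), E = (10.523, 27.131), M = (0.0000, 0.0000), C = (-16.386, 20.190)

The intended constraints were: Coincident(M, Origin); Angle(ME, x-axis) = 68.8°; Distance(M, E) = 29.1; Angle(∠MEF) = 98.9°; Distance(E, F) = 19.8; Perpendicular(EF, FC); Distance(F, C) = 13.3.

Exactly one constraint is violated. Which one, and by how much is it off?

Distance(F, C) = 13.3 — off by 6.20.

M = (0.00, 0.00) ✓; ME at 68.80° ✓; |ME| = 29.10 ✓; ∠MEF = 98.90° ✓; |EF| = 19.80 ✓; ∠(EF, FC) = 90.00° ✓; |FC| = 19.50 ✗.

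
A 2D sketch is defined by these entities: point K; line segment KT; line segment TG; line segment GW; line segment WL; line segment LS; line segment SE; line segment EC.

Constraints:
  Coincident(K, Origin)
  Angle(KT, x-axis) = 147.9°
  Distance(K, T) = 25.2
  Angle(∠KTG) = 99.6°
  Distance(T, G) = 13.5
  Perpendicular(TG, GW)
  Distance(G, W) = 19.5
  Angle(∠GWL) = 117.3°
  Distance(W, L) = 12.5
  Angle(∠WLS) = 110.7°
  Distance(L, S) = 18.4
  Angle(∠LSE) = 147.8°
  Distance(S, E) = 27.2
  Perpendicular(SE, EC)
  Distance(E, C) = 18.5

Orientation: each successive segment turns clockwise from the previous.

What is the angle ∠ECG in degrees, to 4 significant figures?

112.4°

K is at the origin; KT runs at 147.9° with length 25.2, so T = (-21.35, 13.39). ∠KTG = 99.6° gives TG at 67.50° from the x-axis; with |TG| = 13.5, G = (-16.18, 25.86). TG ⟂ GW, so GW runs at -22.50°; with |GW| = 19.5, W = (1.834, 18.40). ∠GWL = 117.3° gives WL at -85.20° from the x-axis; with |WL| = 12.5, L = (2.880, 5.945). ∠WLS = 110.7° gives LS at -154.5° from the x-axis; with |LS| = 18.4, S = (-13.73, -1.976). ∠LSE = 147.8° gives SE at 173.3° from the x-axis; with |SE| = 27.2, E = (-40.74, 1.197). SE ⟂ EC, so EC runs at 83.30°; with |EC| = 18.5, C = (-38.58, 19.57). Then cos ∠ECG = CE·CG / (|CE||CG|), giving 112.4°.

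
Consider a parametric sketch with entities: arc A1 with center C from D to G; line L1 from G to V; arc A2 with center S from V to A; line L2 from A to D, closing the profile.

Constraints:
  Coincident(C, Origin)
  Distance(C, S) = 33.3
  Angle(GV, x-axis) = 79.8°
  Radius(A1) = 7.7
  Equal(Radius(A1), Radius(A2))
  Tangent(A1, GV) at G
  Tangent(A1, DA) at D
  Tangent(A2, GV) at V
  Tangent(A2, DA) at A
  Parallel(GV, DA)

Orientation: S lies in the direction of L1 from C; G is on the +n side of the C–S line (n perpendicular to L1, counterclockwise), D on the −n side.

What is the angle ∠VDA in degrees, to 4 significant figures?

24.82°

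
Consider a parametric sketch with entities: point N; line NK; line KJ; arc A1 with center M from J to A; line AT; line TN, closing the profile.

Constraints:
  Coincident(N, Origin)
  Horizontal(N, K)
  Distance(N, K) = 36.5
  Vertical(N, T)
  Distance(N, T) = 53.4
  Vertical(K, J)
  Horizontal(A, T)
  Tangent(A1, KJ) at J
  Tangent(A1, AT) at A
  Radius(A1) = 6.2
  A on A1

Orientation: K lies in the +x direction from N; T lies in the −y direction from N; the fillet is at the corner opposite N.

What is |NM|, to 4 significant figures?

56.09

N and T share the same x with |NT| = 53.4 and T on the −y side, so T = (0.000, -53.40). The virtual corner opposite N is at (36.50, -53.40). Tangency of A1 to KJ means the radius MJ is perpendicular to KJ and tangency of A1 to AT means the radius MA is perpendicular to AT, with radius 6.2, so the center M sits 6.2 in from both sides at M = (30.30, -47.20). Then |NM| = |M − N| = 56.09.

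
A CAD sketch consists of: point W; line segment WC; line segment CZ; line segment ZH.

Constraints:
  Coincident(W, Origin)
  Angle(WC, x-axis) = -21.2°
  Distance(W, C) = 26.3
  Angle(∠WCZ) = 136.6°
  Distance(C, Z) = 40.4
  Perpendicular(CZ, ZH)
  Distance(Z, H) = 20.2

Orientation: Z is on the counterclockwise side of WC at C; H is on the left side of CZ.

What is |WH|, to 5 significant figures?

59.547

W is at the origin; WC runs at -21.2° with length 26.3, so C = 26.3·(cos -21.2°, sin -21.2°) = (24.520, -9.5107). ∠WCZ = 136.6°, so CZ runs at -21.2° + (180° − 136.6°) = 22.200° from the x-axis; with |CZ| = 40.4, Z = C + 40.4·(cos 22.200°, sin 22.200°) = (61.925, 5.7540). The perpendicularity gives ZH at right angles to CZ; with |ZH| = 20.2 on the left of CZ, H = Z + 20.2·(-0.37784, 0.92587) = (54.293, 24.457). Then |WH| = |H − W| = 59.547.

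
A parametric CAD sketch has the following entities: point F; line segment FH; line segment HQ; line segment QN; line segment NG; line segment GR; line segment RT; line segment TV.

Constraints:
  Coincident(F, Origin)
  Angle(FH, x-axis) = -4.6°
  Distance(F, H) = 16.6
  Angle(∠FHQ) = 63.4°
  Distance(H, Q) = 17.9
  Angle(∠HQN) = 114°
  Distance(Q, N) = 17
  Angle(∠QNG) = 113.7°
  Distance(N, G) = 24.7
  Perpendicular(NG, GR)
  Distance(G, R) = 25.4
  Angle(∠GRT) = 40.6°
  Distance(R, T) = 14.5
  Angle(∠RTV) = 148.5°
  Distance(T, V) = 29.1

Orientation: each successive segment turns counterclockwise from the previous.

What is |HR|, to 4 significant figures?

19.78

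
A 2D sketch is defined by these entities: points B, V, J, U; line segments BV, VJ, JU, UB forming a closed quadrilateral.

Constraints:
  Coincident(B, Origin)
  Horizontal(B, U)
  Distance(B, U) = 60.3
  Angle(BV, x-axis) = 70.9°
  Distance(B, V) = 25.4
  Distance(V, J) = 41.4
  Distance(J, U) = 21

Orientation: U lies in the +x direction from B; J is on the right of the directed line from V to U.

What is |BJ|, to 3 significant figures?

39.7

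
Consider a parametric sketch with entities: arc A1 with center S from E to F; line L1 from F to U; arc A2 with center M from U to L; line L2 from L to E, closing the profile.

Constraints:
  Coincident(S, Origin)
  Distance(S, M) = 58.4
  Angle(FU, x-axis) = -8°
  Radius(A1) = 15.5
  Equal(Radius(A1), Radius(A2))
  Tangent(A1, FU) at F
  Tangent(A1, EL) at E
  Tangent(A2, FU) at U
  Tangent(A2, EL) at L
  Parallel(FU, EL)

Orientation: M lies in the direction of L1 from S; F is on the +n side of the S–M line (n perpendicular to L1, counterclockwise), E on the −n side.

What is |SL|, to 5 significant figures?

60.422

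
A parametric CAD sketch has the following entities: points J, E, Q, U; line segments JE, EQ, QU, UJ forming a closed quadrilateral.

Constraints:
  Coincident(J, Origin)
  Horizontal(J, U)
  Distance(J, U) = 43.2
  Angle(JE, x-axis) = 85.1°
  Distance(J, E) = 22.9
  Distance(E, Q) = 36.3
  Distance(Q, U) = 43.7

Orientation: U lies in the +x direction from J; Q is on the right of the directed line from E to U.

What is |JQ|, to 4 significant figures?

13.58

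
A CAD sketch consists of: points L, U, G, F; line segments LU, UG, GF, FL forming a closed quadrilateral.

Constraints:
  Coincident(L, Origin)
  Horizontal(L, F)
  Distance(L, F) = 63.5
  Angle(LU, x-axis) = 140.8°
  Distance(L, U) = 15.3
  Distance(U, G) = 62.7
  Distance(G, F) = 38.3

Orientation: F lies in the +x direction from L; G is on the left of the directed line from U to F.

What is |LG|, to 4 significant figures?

57.15

L is at the origin; L and F share the same y with |LF| = 63.5 and F in +x, so F = (63.5, 0). LU runs at 140.8° with |LU| = 15.3, so U = (-11.86, 9.670). G is determined by |UG| = 62.7 and |GF| = 38.3 together: it lies at the intersection of circle(U, 62.7) and circle(F, 38.3). With |UF| = 75.97, the foot of the radical line on UF is 54.21 from U and the perpendicular offset is √(62.7² − 54.21²) = 31.51. Taking the left-of-UF solution: G = (45.92, 34.03).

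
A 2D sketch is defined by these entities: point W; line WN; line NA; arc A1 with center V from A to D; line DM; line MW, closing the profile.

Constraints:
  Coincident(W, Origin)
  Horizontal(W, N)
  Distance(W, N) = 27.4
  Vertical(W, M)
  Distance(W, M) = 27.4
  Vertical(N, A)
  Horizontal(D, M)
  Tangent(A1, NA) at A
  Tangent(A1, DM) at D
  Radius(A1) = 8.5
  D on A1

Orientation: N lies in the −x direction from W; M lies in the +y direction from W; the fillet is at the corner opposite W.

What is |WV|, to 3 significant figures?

26.7

W is at the origin; W and N share the same y with |WN| = 27.4 and N on the −x side, so N = (-27.4, 0.00). W and M share the same x with |WM| = 27.4 and M on the +y side, so M = (0.00, 27.4). The virtual corner opposite W is at (-27.4, 27.4). A1 meets NA tangentially, so VA is at right angles to NA and A1 meets DM tangentially, so VD is at right angles to DM, with radius 8.5, so the center V sits 8.5 in from both sides at V = (-18.9, 18.9). Then |WV| = |V − W| = 26.7.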